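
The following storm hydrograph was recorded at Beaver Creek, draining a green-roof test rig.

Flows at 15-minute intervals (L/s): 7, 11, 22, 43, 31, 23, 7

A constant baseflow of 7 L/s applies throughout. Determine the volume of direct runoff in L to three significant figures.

V ≈ 85500 L

Direct-runoff ordinates (Q − Q_b): 0.0, 4.0, 15.0, 36.0, 24.0, 16.0, 0.0 L/s.
ΣQ_DR = 95.00 L/s.
With Δt = 0.25 h = 900 s, V = ΣQ_DR · Δt = 95.00 × 900 = 85500 L.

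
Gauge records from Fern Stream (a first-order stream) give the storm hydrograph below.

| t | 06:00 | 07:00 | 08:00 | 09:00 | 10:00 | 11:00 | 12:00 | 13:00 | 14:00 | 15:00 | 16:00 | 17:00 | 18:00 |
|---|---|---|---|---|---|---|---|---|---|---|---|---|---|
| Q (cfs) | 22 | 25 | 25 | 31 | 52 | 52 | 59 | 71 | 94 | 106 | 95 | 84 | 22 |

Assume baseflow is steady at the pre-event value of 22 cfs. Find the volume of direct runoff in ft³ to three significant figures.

Direct-runoff ordinates (Q − Q_b): 0.0, 3.0, 3.0, 9.0, 30.0, 30.0, 37.0, 49.0, 72.0, 84.0, 73.0, 62.0, 0.0 cfs.
ΣQ_DR = 452.0 cfs.
With Δt = 1 h = 3600 s, V = ΣQ_DR · Δt = 452.0 × 3600 = 1.63 × 10^6 ft³.

V ≈ 1.63 × 10^6 ft³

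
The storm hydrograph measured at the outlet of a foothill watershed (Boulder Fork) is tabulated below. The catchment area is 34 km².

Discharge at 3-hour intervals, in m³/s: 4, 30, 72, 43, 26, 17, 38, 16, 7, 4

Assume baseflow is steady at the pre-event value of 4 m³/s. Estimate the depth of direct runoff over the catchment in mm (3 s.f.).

d ≈ 68.9 mm

Direct runoff: 0.0, 26.0, 68.0, 39.0, 22.0, 13.0, 34.0, 12.0, 3.0, 0.0 m³/s; ΣQ_DR = 217.0 m³/s.
V = ΣQ_DR · Δt = 217.0 × 10800 s = 2.344 × 10^6 m³.
Over A = 34 km², depth = V / A = 68.9 mm.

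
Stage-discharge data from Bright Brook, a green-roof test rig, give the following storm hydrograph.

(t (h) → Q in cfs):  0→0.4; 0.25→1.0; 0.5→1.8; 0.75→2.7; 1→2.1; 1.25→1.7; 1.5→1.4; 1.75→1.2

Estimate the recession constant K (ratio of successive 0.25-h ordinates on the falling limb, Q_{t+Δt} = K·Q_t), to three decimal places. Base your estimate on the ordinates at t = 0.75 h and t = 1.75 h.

Using the recession-limb readings at t = 0.75 h and t = 1.75 h: Q falls from 2.7 to 1.2 cfs over 4 intervals.
K = (Q₂/Q₁)^(1/4) = (1.2/2.7)^(1/4) = 0.816.

K ≈ 0.816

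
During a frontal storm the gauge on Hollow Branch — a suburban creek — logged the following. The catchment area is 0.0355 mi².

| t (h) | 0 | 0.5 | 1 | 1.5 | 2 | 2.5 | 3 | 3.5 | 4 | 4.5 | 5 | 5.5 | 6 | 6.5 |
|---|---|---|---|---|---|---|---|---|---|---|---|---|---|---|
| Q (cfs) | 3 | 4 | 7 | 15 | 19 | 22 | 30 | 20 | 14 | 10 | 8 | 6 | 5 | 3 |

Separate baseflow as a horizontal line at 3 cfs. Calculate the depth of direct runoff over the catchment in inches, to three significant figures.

Direct runoff: 0.0, 1.0, 4.0, 12.0, 16.0, 19.0, 27.0, 17.0, 11.0, 7.0, 5.0, 3.0, 2.0, 0.0 cfs; ΣQ_DR = 124.0 cfs.
V = ΣQ_DR · Δt = 124.0 × 1800 s = 2.232 × 10^5 ft³.
Over A = 0.0355 mi², depth = V / A = 2.71 in.

d ≈ 2.71 in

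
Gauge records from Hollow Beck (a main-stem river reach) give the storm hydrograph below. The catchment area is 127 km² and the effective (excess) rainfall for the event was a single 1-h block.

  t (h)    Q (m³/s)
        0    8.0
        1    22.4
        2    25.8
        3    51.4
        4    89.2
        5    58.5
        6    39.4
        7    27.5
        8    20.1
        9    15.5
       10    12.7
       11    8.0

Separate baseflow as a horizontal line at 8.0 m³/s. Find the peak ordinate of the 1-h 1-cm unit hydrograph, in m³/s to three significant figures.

Direct runoff: 0.0, 14.4, 17.8, 43.4, 81.2, 50.5, 31.4, 19.5, 12.1, 7.5, 4.7, 0.0 m³/s; ΣQ_DR = 282.5 m³/s, peak = 81.2 m³/s.
Runoff depth d = ΣQ_DR·Δt / A = 282.5 × 3600 / (127 km²) = 8.008 mm.
The 1-cm UH is the DRH scaled by (10 mm)/d, so U_p = 81.2 × 10/8.008 = 101 m³/s.

U_p ≈ 101 m³/s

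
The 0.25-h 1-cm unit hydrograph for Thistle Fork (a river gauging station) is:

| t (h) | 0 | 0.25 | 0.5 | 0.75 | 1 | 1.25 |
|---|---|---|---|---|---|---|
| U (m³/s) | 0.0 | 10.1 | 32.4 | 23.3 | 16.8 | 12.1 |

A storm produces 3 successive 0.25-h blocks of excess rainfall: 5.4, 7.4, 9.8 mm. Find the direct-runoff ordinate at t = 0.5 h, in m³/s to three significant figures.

Q ≈ 25.0 m³/s

By discrete convolution, Q_j = Σ (P_i / 10 mm) · U_{j−i}.
At t = 0.5 h (j=2): Q = (5.4/10)·32.4 + (7.4/10)·10.1 + (9.8/10)·0.0 = 25.0 m³/s.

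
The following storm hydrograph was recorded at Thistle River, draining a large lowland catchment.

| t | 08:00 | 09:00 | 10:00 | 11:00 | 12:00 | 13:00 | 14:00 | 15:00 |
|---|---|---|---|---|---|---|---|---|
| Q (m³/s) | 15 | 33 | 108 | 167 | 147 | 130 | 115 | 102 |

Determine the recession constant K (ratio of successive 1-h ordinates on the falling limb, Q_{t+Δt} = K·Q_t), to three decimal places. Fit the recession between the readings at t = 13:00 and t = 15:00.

K ≈ 0.886

Using the recession-limb readings at t = 13:00 and t = 15:00: Q falls from 130 to 102 m³/s over 2 intervals.
K = (Q₂/Q₁)^(1/2) = (102/130)^(1/2) = 0.886.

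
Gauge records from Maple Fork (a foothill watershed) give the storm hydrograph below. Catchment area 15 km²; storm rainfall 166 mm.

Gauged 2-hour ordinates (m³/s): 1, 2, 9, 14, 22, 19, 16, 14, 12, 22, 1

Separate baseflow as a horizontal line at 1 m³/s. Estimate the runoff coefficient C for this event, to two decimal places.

C ≈ 0.35

ΣQ_DR = 121.0 m³/s; V = ΣQ_DR·Δt = 8.712 × 10^5 m³.
Runoff depth d = V / A = 58.08 mm.
C = d / P = 58.08 / 166 = 0.35.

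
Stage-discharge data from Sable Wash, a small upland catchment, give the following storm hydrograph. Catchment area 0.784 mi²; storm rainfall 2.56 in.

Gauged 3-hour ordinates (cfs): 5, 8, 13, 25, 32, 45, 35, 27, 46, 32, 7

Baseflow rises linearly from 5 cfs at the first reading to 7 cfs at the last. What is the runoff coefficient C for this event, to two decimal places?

C ≈ 0.48

ΣQ_DR = 209.0 cfs; V = ΣQ_DR·Δt = 2.257 × 10^6 ft³.
Runoff depth d = V / A = 1.239 in.
C = d / P = 1.239 / 2.56 = 0.48.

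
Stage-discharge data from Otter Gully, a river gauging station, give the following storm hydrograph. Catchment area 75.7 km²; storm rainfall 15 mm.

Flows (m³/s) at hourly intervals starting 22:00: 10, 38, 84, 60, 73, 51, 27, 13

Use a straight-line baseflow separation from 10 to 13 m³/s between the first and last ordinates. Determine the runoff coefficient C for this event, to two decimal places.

C ≈ 0.84

ΣQ_DR = 264.0 m³/s; V = ΣQ_DR·Δt = 9.504 × 10^5 m³.
Runoff depth d = V / A = 12.55 mm.
C = d / P = 12.55 / 15 = 0.84.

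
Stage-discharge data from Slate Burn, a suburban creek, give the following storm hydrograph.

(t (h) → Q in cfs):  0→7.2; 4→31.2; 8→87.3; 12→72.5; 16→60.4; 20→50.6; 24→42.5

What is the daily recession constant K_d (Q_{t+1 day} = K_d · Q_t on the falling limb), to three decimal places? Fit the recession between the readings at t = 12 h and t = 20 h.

Between t = 12 h and t = 20 h the flow falls from 72.5 to 50.6 cfs over 2×4 h = 8 h.
Per-interval ratio K = (50.6/72.5)^(1/2) = 0.8354; K_d = K^(24/4) = 0.340.

K_d ≈ 0.340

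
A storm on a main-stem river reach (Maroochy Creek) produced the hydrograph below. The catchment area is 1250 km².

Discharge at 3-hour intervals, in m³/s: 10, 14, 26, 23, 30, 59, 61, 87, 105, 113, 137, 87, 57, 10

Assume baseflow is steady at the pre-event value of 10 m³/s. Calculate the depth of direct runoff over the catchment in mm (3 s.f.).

d ≈ 5.87 mm

Direct runoff: 0.0, 4.0, 16.0, 13.0, 20.0, 49.0, 51.0, 77.0, 95.0, 103.0, 127.0, 77.0, 47.0, 0.0 m³/s; ΣQ_DR = 679.0 m³/s.
V = ΣQ_DR · Δt = 679.0 × 10800 s = 7.333 × 10^6 m³.
Over A = 1250 km², depth = V / A = 5.87 mm.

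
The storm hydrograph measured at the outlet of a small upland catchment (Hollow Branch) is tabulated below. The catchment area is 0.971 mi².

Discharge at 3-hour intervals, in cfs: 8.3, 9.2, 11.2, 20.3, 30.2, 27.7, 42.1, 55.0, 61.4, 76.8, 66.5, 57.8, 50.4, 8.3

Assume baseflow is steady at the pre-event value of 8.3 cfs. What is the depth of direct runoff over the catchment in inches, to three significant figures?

Direct runoff: 0.0, 0.9, 2.9, 12.0, 21.9, 19.4, 33.8, 46.7, 53.1, 68.5, 58.2, 49.5, 42.1, 0.0 cfs; ΣQ_DR = 409.0 cfs.
V = ΣQ_DR · Δt = 409.0 × 10800 s = 4.417 × 10^6 ft³.
Over A = 0.971 mi², depth = V / A = 1.96 in.

d ≈ 1.96 in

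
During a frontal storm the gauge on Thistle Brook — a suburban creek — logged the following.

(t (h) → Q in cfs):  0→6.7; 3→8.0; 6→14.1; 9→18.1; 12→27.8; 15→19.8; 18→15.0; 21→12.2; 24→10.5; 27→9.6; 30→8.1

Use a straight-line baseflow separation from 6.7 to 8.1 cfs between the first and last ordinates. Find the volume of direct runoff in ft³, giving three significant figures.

Direct-runoff ordinates (Q − Q_b): 0.00, 1.16, 7.12, 10.98, 20.54, 12.40, 7.46, 4.52, 2.68, 1.64, 0.00 cfs.
ΣQ_DR = 68.50 cfs.
With Δt = 3 h = 10800 s, V = ΣQ_DR · Δt = 68.50 × 10800 = 7.40 × 10^5 ft³.

V ≈ 7.40 × 10^5 ft³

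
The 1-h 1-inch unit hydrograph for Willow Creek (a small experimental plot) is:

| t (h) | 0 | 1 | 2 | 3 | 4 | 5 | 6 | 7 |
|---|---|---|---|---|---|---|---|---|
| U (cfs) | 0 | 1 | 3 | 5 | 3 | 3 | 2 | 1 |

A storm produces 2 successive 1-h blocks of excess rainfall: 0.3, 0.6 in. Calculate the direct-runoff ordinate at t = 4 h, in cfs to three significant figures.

Q ≈ 3.90 cfs

By discrete convolution, Q_j = Σ (P_i / 1 in) · U_{j−i}.
At t = 4 h (j=4): Q = (0.3/1)·3 + (0.6/1)·5 = 3.90 cfs.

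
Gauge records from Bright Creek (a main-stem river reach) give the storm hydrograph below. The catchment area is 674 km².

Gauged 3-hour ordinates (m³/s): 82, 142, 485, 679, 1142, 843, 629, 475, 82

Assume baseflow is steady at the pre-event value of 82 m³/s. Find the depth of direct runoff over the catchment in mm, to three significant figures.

Direct runoff: 0.0, 60.0, 403.0, 597.0, 1060.0, 761.0, 547.0, 393.0, 0.0 m³/s; ΣQ_DR = 3821 m³/s.
V = ΣQ_DR · Δt = 3821 × 10800 s = 4.127 × 10^7 m³.
Over A = 674 km², depth = V / A = 61.2 mm.

d ≈ 61.2 mm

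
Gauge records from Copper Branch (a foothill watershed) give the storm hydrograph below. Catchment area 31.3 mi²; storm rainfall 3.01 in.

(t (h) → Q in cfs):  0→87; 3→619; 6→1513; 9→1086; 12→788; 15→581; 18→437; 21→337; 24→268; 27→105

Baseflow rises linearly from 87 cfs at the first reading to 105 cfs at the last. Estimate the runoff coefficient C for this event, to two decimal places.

ΣQ_DR = 4861 cfs; V = ΣQ_DR·Δt = 5.250 × 10^7 ft³.
Runoff depth d = V / A = 0.7220 in.
C = d / P = 0.7220 / 3.01 = 0.24.

C ≈ 0.24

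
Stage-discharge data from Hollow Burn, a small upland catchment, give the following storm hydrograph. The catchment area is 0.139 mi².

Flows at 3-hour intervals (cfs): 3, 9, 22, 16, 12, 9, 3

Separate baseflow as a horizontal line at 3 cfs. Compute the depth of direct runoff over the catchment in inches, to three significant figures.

Direct runoff: 0.0, 6.0, 19.0, 13.0, 9.0, 6.0, 0.0 cfs; ΣQ_DR = 53.00 cfs.
V = ΣQ_DR · Δt = 53.00 × 10800 s = 5.724 × 10^5 ft³.
Over A = 0.139 mi², depth = V / A = 1.77 in.

d ≈ 1.77 in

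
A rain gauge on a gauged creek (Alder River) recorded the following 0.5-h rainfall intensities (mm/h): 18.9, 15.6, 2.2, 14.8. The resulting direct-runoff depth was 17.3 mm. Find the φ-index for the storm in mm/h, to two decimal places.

φ ≈ 4.90 mm/h

Only the 3 blocks with intensity above φ contribute runoff: 18.9, 15.6, 14.8 mm/h.
Σ(I−φ)·Δt = d  ⇒  (18.9+15.6+14.8 − 3φ)·0.5 = 17.3
φ = (49.30 − 17.3/0.5) / 3 = 4.90 mm/h.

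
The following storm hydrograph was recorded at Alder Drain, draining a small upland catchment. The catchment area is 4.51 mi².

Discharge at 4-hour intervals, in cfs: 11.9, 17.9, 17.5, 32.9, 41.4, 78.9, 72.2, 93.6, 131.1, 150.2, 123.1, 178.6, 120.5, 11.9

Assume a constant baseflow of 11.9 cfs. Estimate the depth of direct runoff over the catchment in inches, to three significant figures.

Direct runoff: 0.0, 6.0, 5.6, 21.0, 29.5, 67.0, 60.3, 81.7, 119.2, 138.3, 111.2, 166.7, 108.6, 0.0 cfs; ΣQ_DR = 915.1 cfs.
V = ΣQ_DR · Δt = 915.1 × 14400 s = 1.318 × 10^7 ft³.
Over A = 4.51 mi², depth = V / A = 1.26 in.

d ≈ 1.26 in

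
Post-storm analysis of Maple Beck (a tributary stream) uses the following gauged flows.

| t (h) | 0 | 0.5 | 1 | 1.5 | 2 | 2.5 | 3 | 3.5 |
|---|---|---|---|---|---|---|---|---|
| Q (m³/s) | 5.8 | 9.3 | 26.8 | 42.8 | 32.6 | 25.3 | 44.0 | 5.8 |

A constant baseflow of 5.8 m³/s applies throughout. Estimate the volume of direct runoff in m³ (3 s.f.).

Direct-runoff ordinates (Q − Q_b): 0.0, 3.5, 21.0, 37.0, 26.8, 19.5, 38.2, 0.0 m³/s.
ΣQ_DR = 146.0 m³/s.
With Δt = 0.5 h = 1800 s, V = ΣQ_DR · Δt = 146.0 × 1800 = 2.63 × 10^5 m³.

V ≈ 2.63 × 10^5 m³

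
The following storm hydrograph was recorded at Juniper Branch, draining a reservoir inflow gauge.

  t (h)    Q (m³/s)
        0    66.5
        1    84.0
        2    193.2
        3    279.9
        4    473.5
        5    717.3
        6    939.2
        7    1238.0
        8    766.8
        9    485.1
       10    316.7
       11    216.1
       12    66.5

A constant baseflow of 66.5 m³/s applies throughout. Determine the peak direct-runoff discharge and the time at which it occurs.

Q_p = 1171.5 m³/s at t = 7 h

Subtracting baseflow gives direct-runoff ordinates: 0.0, 17.5, 126.7, 213.4, 407.0, 650.8, 872.7, 1171.5, 700.3, 418.6, 250.2, 149.6, 0.0 m³/s.
The maximum is 1171.5 m³/s, occurring at the reading for t = 7 h.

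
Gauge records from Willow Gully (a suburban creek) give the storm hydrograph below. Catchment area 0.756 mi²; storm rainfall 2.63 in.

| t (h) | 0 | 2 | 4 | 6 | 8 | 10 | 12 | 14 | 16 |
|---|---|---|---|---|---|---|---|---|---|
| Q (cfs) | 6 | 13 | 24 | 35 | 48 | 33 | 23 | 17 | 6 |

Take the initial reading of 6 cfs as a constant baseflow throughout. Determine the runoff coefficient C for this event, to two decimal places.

C ≈ 0.24

ΣQ_DR = 151.0 cfs; V = ΣQ_DR·Δt = 1.087 × 10^6 ft³.
Runoff depth d = V / A = 0.6190 in.
C = d / P = 0.6190 / 2.63 = 0.24.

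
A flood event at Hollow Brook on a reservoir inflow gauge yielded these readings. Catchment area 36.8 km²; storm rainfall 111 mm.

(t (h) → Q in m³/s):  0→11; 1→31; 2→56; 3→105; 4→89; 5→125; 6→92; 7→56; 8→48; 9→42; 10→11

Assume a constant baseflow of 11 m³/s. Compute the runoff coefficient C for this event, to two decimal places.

C ≈ 0.48

ΣQ_DR = 545.0 m³/s; V = ΣQ_DR·Δt = 1.962 × 10^6 m³.
Runoff depth d = V / A = 53.32 mm.
C = d / P = 53.32 / 111 = 0.48.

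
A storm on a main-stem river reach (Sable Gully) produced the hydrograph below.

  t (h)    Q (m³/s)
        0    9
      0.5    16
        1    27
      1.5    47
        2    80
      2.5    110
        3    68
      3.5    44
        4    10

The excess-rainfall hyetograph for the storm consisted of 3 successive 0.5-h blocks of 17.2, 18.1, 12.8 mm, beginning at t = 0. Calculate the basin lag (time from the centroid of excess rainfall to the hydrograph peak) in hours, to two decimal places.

t_L ≈ 1.80 h

Centroid of excess rainfall: t_c = Σ P_i·t̄_i / ΣP_i = 0.7043 h (block centres at 0.25, 0.75, 1.25 h).
Hydrograph peak occurs at t = 2.5 h, so basin lag t_L = 2.5 − 0.7043 = 1.80 h.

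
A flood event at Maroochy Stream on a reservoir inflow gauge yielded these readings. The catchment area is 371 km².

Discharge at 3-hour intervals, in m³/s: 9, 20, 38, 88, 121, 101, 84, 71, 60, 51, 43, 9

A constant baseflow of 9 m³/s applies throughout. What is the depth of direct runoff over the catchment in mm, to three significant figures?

Direct runoff: 0.0, 11.0, 29.0, 79.0, 112.0, 92.0, 75.0, 62.0, 51.0, 42.0, 34.0, 0.0 m³/s; ΣQ_DR = 587.0 m³/s.
V = ΣQ_DR · Δt = 587.0 × 10800 s = 6.340 × 10^6 m³.
Over A = 371 km², depth = V / A = 17.1 mm.

d ≈ 17.1 mm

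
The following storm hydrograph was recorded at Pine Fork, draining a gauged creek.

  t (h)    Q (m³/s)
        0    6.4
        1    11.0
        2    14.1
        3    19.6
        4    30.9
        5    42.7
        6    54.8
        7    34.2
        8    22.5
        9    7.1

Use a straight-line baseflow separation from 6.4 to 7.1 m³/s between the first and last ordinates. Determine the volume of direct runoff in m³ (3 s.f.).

V ≈ 6.33 × 10^5 m³

Direct-runoff ordinates (Q − Q_b): 0.00, 4.52, 7.54, 12.97, 24.19, 35.91, 47.93, 27.26, 15.48, 0.00 m³/s.
ΣQ_DR = 175.8 m³/s.
With Δt = 1 h = 3600 s, V = ΣQ_DR · Δt = 175.8 × 3600 = 6.33 × 10^5 m³.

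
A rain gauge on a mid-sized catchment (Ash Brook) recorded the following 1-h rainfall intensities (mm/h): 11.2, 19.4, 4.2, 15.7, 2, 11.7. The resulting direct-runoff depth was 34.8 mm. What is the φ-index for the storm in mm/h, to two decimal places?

φ ≈ 5.80 mm/h

Only the 4 blocks with intensity above φ contribute runoff: 11.2, 19.4, 15.7, 11.7 mm/h.
Σ(I−φ)·Δt = d  ⇒  (11.2+19.4+15.7+11.7 − 4φ)·1 = 34.8
φ = (58.00 − 34.8/1) / 4 = 5.80 mm/h.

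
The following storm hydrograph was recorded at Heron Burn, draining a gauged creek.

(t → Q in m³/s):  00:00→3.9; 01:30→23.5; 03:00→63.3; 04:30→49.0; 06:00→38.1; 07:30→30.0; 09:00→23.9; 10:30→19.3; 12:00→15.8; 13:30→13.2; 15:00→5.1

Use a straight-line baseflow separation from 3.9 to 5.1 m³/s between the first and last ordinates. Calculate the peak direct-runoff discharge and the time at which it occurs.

Subtracting baseflow gives direct-runoff ordinates: 0.00, 19.48, 59.16, 44.74, 33.72, 25.50, 19.28, 14.56, 10.94, 8.22, 0.00 m³/s.
The maximum is 59.16 m³/s, occurring at the reading for t = 03:00.

Q_p = 59.16 m³/s at t = 03:00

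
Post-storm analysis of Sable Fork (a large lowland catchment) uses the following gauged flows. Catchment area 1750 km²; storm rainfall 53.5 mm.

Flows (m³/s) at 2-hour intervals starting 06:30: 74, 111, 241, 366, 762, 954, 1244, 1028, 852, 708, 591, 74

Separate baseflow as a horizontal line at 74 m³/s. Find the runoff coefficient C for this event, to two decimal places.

ΣQ_DR = 6117 m³/s; V = ΣQ_DR·Δt = 4.404 × 10^7 m³.
Runoff depth d = V / A = 25.17 mm.
C = d / P = 25.17 / 53.5 = 0.47.

C ≈ 0.47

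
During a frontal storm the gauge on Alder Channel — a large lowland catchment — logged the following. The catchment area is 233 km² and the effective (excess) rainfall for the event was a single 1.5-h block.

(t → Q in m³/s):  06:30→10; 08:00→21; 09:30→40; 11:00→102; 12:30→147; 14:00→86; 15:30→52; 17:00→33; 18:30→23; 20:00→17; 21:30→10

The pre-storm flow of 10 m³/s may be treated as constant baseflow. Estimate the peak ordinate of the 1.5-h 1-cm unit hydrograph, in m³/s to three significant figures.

Direct runoff: 0.0, 11.0, 30.0, 92.0, 137.0, 76.0, 42.0, 23.0, 13.0, 7.0, 0.0 m³/s; ΣQ_DR = 431.0 m³/s, peak = 137.0 m³/s.
Runoff depth d = ΣQ_DR·Δt / A = 431.0 × 5400 / (233 km²) = 9.989 mm.
The 1-cm UH is the DRH scaled by (10 mm)/d, so U_p = 137.0 × 10/9.989 = 137 m³/s.

U_p ≈ 137 m³/s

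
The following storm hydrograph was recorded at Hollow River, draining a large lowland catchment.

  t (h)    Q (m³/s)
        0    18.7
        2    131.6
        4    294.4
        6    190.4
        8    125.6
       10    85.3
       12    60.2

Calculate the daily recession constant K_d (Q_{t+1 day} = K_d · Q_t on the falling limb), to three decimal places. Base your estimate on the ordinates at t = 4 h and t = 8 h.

Between t = 4 h and t = 8 h the flow falls from 294.4 to 125.6 m³/s over 2×2 h = 4 h.
Per-interval ratio K = (125.6/294.4)^(1/2) = 0.6532; K_d = K^(24/2) = 0.006.

K_d ≈ 0.006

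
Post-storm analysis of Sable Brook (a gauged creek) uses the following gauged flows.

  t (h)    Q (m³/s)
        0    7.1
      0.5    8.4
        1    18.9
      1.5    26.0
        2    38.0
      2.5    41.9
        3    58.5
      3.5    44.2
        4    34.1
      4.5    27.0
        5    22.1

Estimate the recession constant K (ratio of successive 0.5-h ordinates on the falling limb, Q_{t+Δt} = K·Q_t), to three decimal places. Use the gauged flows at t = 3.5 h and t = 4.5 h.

Using the recession-limb readings at t = 3.5 h and t = 4.5 h: Q falls from 44.2 to 27.0 m³/s over 2 intervals.
K = (Q₂/Q₁)^(1/2) = (27.0/44.2)^(1/2) = 0.782.

K ≈ 0.782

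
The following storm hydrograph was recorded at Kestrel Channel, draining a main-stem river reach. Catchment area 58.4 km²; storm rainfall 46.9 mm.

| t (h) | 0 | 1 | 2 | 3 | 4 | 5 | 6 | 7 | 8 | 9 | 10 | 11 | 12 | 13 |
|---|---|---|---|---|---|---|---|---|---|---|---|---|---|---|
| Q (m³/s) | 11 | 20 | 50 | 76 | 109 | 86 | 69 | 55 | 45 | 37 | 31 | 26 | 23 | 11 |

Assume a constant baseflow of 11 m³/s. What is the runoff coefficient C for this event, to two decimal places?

ΣQ_DR = 495.0 m³/s; V = ΣQ_DR·Δt = 1.782 × 10^6 m³.
Runoff depth d = V / A = 30.51 mm.
C = d / P = 30.51 / 46.9 = 0.65.

C ≈ 0.65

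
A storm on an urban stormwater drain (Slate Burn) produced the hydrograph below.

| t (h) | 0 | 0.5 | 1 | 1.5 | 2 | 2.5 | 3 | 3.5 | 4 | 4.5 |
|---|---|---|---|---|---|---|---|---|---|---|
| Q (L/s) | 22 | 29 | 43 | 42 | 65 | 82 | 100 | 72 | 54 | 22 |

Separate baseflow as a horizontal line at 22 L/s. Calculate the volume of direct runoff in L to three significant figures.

V ≈ 5.60 × 10^5 L

Direct-runoff ordinates (Q − Q_b): 0.0, 7.0, 21.0, 20.0, 43.0, 60.0, 78.0, 50.0, 32.0, 0.0 L/s.
ΣQ_DR = 311.0 L/s.
With Δt = 0.5 h = 1800 s, V = ΣQ_DR · Δt = 311.0 × 1800 = 5.60 × 10^5 L.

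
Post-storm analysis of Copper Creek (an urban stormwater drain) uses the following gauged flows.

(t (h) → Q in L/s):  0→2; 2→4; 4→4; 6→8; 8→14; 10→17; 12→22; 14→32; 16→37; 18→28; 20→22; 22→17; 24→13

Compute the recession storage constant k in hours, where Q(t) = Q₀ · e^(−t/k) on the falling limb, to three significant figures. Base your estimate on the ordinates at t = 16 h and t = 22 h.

k ≈ 7.72 h

On the falling limb, Q drops from 37 to 17 L/s between t = 16 h and t = 22 h (Δt = 6 h).
k = −Δt / ln(Q₂/Q₁) = −6 / ln(17/37) = 7.72 h.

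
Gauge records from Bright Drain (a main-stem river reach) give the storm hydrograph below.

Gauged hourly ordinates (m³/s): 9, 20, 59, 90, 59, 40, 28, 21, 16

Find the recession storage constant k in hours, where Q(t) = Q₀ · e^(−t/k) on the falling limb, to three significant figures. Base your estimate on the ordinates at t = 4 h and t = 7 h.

On the falling limb, Q drops from 59 to 21 m³/s between t = 4 h and t = 7 h (Δt = 3 h).
k = −Δt / ln(Q₂/Q₁) = −3 / ln(21/59) = 2.90 h.

k ≈ 2.90 h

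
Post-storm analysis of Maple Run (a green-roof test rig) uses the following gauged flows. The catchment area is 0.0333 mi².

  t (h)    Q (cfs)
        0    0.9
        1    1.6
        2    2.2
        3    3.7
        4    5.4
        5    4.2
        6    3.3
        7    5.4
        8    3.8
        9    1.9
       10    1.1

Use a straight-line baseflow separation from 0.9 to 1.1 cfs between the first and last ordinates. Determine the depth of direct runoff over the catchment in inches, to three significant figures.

d ≈ 1.05 in

Direct runoff: 0.00, 0.68, 1.26, 2.74, 4.42, 3.20, 2.28, 4.36, 2.74, 0.82, 0.00 cfs; ΣQ_DR = 22.50 cfs.
V = ΣQ_DR · Δt = 22.50 × 3600 s = 81000 ft³.
Over A = 0.0333 mi², depth = V / A = 1.05 in.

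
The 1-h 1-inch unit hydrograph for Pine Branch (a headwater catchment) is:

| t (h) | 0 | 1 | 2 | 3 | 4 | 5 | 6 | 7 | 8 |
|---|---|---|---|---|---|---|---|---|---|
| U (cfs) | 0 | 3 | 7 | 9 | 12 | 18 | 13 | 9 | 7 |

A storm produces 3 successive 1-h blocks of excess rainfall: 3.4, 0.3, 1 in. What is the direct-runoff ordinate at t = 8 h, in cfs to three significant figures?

By discrete convolution, Q_j = Σ (P_i / 1 in) · U_{j−i}.
At t = 8 h (j=8): Q = (3.4/1)·7 + (0.3/1)·9 + (1/1)·13 = 39.5 cfs.

Q ≈ 39.5 cfs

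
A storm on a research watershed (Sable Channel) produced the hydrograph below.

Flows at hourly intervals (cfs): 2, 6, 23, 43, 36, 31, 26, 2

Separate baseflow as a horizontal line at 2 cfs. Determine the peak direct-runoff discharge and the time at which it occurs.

Q_p = 41.0 cfs at t = 3 h

Subtracting baseflow gives direct-runoff ordinates: 0.0, 4.0, 21.0, 41.0, 34.0, 29.0, 24.0, 0.0 cfs.
The maximum is 41.0 cfs, occurring at the reading for t = 3 h.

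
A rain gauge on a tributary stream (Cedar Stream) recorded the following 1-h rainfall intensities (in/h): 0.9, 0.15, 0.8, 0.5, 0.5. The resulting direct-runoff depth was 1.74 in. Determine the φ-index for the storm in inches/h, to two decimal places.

Only the 4 blocks with intensity above φ contribute runoff: 0.9, 0.8, 0.5, 0.5 in/h.
Σ(I−φ)·Δt = d  ⇒  (0.9+0.8+0.5+0.5 − 4φ)·1 = 1.74
φ = (2.700 − 1.74/1) / 4 = 0.24 in/h.

φ ≈ 0.24 in/h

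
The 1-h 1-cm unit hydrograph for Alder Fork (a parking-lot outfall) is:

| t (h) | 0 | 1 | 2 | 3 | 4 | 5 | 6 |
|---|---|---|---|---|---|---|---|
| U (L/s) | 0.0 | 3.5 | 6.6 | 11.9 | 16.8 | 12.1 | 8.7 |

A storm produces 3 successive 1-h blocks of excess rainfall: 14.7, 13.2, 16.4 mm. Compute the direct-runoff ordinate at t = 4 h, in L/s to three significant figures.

By discrete convolution, Q_j = Σ (P_i / 10 mm) · U_{j−i}.
At t = 4 h (j=4): Q = (14.7/10)·16.8 + (13.2/10)·11.9 + (16.4/10)·6.6 = 51.2 L/s.

Q ≈ 51.2 L/s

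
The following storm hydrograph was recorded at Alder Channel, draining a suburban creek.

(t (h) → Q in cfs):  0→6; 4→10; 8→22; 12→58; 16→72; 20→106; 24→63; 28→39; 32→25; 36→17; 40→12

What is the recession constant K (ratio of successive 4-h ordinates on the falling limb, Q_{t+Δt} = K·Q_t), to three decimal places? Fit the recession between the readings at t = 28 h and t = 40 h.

K ≈ 0.675

Using the recession-limb readings at t = 28 h and t = 40 h: Q falls from 39 to 12 cfs over 3 intervals.
K = (Q₂/Q₁)^(1/3) = (12/39)^(1/3) = 0.675.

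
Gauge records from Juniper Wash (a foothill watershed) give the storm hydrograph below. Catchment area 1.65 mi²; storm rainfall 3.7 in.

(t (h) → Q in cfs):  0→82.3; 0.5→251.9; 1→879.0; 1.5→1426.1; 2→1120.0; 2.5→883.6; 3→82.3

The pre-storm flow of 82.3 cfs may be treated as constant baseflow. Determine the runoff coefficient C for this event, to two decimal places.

C ≈ 0.53

ΣQ_DR = 4149 cfs; V = ΣQ_DR·Δt = 7.468 × 10^6 ft³.
Runoff depth d = V / A = 1.948 in.
C = d / P = 1.948 / 3.7 = 0.53.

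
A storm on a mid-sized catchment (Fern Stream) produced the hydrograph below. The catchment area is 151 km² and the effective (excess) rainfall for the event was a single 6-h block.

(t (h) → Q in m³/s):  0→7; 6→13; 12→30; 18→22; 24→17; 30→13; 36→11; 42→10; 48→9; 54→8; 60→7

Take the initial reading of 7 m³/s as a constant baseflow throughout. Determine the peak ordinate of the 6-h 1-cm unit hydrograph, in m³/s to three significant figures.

Direct runoff: 0.0, 6.0, 23.0, 15.0, 10.0, 6.0, 4.0, 3.0, 2.0, 1.0, 0.0 m³/s; ΣQ_DR = 70.00 m³/s, peak = 23.0 m³/s.
Runoff depth d = ΣQ_DR·Δt / A = 70.00 × 21600 / (151 km²) = 10.01 mm.
The 1-cm UH is the DRH scaled by (10 mm)/d, so U_p = 23.0 × 10/10.01 = 23.0 m³/s.

U_p ≈ 23.0 m³/s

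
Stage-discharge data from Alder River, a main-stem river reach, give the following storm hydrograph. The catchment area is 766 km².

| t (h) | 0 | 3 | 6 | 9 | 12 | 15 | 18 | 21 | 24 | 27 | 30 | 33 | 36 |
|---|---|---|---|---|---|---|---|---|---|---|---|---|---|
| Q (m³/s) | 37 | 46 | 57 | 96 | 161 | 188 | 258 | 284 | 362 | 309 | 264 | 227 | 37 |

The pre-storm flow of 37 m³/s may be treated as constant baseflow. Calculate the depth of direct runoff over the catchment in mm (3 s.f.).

Direct runoff: 0.0, 9.0, 20.0, 59.0, 124.0, 151.0, 221.0, 247.0, 325.0, 272.0, 227.0, 190.0, 0.0 m³/s; ΣQ_DR = 1845 m³/s.
V = ΣQ_DR · Δt = 1845 × 10800 s = 1.993 × 10^7 m³.
Over A = 766 km², depth = V / A = 26.0 mm.

d ≈ 26.0 mm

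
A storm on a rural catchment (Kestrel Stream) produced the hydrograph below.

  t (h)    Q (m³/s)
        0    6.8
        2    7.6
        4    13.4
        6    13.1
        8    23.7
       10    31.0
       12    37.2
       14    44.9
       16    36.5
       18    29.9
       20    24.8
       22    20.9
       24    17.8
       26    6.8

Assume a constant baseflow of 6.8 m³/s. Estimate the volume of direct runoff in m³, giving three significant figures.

V ≈ 1.58 × 10^6 m³

Direct-runoff ordinates (Q − Q_b): 0.0, 0.8, 6.6, 6.3, 16.9, 24.2, 30.4, 38.1, 29.7, 23.1, 18.0, 14.1, 11.0, 0.0 m³/s.
ΣQ_DR = 219.2 m³/s.
With Δt = 2 h = 7200 s, V = ΣQ_DR · Δt = 219.2 × 7200 = 1.58 × 10^6 m³.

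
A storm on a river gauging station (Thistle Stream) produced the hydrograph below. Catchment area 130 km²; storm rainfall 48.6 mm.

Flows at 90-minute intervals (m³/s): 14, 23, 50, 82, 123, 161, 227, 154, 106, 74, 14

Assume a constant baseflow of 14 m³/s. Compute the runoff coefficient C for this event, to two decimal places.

ΣQ_DR = 874.0 m³/s; V = ΣQ_DR·Δt = 4.720 × 10^6 m³.
Runoff depth d = V / A = 36.30 mm.
C = d / P = 36.30 / 48.6 = 0.75.

C ≈ 0.75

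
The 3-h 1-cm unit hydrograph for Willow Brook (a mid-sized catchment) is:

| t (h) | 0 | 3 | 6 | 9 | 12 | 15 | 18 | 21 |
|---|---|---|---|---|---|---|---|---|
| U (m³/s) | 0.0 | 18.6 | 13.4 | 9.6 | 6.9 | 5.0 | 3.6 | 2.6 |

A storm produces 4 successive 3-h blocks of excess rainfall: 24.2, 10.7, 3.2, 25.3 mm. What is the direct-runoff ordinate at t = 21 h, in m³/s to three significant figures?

Q ≈ 29.2 m³/s

By discrete convolution, Q_j = Σ (P_i / 10 mm) · U_{j−i}.
At t = 21 h (j=7): Q = (24.2/10)·2.6 + (10.7/10)·3.6 + (3.2/10)·5.0 + (25.3/10)·6.9 = 29.2 m³/s.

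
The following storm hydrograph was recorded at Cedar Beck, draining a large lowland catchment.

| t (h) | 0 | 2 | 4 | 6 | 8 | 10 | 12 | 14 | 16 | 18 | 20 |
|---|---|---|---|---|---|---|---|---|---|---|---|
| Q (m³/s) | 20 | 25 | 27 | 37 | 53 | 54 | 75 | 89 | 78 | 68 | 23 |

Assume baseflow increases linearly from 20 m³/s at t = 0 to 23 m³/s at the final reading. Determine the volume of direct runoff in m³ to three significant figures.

V ≈ 2.25 × 10^6 m³

Direct-runoff ordinates (Q − Q_b): 0.00, 4.70, 6.40, 16.10, 31.80, 32.50, 53.20, 66.90, 55.60, 45.30, 0.00 m³/s.
ΣQ_DR = 312.5 m³/s.
With Δt = 2 h = 7200 s, V = ΣQ_DR · Δt = 312.5 × 7200 = 2.25 × 10^6 m³.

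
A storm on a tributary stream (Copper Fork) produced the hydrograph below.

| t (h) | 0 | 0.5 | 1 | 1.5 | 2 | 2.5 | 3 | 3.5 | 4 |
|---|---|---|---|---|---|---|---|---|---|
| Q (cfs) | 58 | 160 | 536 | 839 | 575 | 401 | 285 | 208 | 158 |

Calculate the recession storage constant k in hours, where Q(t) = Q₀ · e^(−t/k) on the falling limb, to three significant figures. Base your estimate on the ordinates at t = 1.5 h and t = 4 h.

k ≈ 1.50 h

On the falling limb, Q drops from 839 to 158 cfs between t = 1.5 h and t = 4 h (Δt = 2.5 h).
k = −Δt / ln(Q₂/Q₁) = −2.5 / ln(158/839) = 1.50 h.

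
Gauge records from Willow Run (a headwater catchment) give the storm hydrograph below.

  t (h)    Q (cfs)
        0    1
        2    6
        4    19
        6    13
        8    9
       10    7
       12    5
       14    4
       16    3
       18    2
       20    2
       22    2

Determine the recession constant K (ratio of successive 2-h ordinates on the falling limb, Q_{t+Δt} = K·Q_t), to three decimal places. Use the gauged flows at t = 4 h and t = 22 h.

K ≈ 0.779

Using the recession-limb readings at t = 4 h and t = 22 h: Q falls from 19 to 2 cfs over 9 intervals.
K = (Q₂/Q₁)^(1/9) = (2/19)^(1/9) = 0.779.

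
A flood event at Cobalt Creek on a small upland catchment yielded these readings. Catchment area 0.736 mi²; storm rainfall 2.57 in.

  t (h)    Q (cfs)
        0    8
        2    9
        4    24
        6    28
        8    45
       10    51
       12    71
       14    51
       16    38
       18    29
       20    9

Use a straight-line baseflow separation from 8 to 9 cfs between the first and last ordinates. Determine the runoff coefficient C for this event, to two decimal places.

C ≈ 0.44

ΣQ_DR = 269.5 cfs; V = ΣQ_DR·Δt = 1.940 × 10^6 ft³.
Runoff depth d = V / A = 1.135 in.
C = d / P = 1.135 / 2.57 = 0.44.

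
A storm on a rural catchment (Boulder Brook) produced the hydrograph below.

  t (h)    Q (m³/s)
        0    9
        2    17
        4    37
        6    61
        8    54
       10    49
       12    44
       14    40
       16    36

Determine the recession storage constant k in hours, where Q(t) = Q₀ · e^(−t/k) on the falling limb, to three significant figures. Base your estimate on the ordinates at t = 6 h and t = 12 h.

k ≈ 18.4 h

On the falling limb, Q drops from 61 to 44 m³/s between t = 6 h and t = 12 h (Δt = 6 h).
k = −Δt / ln(Q₂/Q₁) = −6 / ln(44/61) = 18.4 h.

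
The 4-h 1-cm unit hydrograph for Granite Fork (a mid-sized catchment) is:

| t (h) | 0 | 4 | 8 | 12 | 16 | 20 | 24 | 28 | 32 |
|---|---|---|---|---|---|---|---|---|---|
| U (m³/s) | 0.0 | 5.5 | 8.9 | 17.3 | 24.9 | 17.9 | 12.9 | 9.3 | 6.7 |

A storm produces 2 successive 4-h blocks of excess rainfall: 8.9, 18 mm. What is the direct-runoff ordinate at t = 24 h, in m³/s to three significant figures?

By discrete convolution, Q_j = Σ (P_i / 10 mm) · U_{j−i}.
At t = 24 h (j=6): Q = (8.9/10)·12.9 + (18/10)·17.9 = 43.7 m³/s.

Q ≈ 43.7 m³/s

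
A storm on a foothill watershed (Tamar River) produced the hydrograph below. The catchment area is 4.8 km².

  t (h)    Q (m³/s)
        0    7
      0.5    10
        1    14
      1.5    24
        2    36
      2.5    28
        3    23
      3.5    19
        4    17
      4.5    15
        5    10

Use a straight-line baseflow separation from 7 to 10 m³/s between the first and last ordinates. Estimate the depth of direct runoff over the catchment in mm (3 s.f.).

d ≈ 41.1 mm

Direct runoff: 0.00, 2.70, 6.40, 16.10, 27.80, 19.50, 14.20, 9.90, 7.60, 5.30, 0.00 m³/s; ΣQ_DR = 109.5 m³/s.
V = ΣQ_DR · Δt = 109.5 × 1800 s = 1.971 × 10^5 m³.
Over A = 4.8 km², depth = V / A = 41.1 mm.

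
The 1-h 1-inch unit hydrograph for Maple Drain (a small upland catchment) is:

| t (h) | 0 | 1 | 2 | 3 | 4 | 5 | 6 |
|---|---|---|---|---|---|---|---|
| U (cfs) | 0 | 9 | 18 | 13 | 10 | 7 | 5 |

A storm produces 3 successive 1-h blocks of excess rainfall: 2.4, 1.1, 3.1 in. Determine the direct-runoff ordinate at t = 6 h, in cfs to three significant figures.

Q ≈ 50.7 cfs

By discrete convolution, Q_j = Σ (P_i / 1 in) · U_{j−i}.
At t = 6 h (j=6): Q = (2.4/1)·5 + (1.1/1)·7 + (3.1/1)·10 = 50.7 cfs.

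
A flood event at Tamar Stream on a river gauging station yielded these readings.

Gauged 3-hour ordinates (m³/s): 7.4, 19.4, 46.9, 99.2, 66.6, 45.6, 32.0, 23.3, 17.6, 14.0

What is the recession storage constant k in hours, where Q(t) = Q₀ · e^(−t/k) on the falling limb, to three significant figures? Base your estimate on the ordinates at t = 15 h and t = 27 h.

On the falling limb, Q drops from 45.6 to 14.0 m³/s between t = 15 h and t = 27 h (Δt = 12 h).
k = −Δt / ln(Q₂/Q₁) = −12 / ln(14.0/45.6) = 10.2 h.

k ≈ 10.2 h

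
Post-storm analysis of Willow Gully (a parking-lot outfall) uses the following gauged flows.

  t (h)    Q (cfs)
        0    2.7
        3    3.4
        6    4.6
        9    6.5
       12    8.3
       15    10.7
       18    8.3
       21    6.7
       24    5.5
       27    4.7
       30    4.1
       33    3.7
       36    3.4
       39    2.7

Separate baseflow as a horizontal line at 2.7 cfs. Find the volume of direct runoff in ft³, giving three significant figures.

V ≈ 4.05 × 10^5 ft³

Direct-runoff ordinates (Q − Q_b): 0.0, 0.7, 1.9, 3.8, 5.6, 8.0, 5.6, 4.0, 2.8, 2.0, 1.4, 1.0, 0.7, 0.0 cfs.
ΣQ_DR = 37.50 cfs.
With Δt = 3 h = 10800 s, V = ΣQ_DR · Δt = 37.50 × 10800 = 4.05 × 10^5 ft³.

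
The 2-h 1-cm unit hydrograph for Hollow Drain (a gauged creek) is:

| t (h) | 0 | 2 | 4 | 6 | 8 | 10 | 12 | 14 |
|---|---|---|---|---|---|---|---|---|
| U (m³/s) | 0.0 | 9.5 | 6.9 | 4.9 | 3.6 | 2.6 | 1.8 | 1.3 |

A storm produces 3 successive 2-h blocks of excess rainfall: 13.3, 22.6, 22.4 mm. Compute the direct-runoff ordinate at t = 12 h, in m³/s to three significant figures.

By discrete convolution, Q_j = Σ (P_i / 10 mm) · U_{j−i}.
At t = 12 h (j=6): Q = (13.3/10)·1.8 + (22.6/10)·2.6 + (22.4/10)·3.6 = 16.3 m³/s.

Q ≈ 16.3 m³/s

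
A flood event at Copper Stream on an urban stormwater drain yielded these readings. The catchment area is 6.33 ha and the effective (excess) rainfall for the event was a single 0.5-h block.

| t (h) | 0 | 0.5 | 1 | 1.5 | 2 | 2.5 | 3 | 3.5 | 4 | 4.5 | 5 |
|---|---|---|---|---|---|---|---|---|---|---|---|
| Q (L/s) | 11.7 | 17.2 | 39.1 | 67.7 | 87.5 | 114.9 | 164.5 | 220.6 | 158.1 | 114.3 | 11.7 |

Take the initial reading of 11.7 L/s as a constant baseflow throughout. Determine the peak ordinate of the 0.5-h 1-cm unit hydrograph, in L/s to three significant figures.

Direct runoff: 0.0, 5.5, 27.4, 56.0, 75.8, 103.2, 152.8, 208.9, 146.4, 102.6, 0.0 L/s; ΣQ_DR = 878.6 L/s, peak = 208.9 L/s.
Runoff depth d = ΣQ_DR·Δt / A = 878.6 × 1800 / (6.33 ha) = 24.98 mm.
The 1-cm UH is the DRH scaled by (10 mm)/d, so U_p = 208.9 × 10/24.98 = 83.6 L/s.

U_p ≈ 83.6 L/s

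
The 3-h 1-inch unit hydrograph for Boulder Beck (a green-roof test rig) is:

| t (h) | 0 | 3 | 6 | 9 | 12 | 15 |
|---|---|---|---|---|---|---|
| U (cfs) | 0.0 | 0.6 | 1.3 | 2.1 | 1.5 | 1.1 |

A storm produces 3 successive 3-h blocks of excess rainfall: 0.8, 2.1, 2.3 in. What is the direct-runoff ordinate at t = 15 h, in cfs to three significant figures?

By discrete convolution, Q_j = Σ (P_i / 1 in) · U_{j−i}.
At t = 15 h (j=5): Q = (0.8/1)·1.1 + (2.1/1)·1.5 + (2.3/1)·2.1 = 8.86 cfs.

Q ≈ 8.86 cfs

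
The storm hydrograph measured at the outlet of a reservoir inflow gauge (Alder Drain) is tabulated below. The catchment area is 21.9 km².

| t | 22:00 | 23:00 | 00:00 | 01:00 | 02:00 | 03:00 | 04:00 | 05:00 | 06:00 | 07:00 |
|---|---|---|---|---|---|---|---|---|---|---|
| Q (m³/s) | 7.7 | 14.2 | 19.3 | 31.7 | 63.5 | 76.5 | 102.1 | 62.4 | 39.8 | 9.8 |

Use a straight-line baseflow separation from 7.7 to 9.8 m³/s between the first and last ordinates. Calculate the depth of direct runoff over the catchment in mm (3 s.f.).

Direct runoff: 0.00, 6.27, 11.13, 23.30, 54.87, 67.63, 93.00, 53.07, 30.23, 0.00 m³/s; ΣQ_DR = 339.5 m³/s.
V = ΣQ_DR · Δt = 339.5 × 3600 s = 1.222 × 10^6 m³.
Over A = 21.9 km², depth = V / A = 55.8 mm.

d ≈ 55.8 mm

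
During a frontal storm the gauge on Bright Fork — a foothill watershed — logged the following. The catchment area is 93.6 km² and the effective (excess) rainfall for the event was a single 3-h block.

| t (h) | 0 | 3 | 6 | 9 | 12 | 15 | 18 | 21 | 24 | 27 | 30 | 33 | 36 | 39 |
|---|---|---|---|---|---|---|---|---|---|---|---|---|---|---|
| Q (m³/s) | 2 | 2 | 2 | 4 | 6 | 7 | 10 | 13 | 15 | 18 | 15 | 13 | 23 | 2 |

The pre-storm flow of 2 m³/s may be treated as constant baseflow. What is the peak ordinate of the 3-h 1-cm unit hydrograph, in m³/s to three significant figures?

U_p ≈ 17.5 m³/s

Direct runoff: 0.0, 0.0, 0.0, 2.0, 4.0, 5.0, 8.0, 11.0, 13.0, 16.0, 13.0, 11.0, 21.0, 0.0 m³/s; ΣQ_DR = 104.0 m³/s, peak = 21.0 m³/s.
Runoff depth d = ΣQ_DR·Δt / A = 104.0 × 10800 / (93.6 km²) = 12.00 mm.
The 1-cm UH is the DRH scaled by (10 mm)/d, so U_p = 21.0 × 10/12.00 = 17.5 m³/s.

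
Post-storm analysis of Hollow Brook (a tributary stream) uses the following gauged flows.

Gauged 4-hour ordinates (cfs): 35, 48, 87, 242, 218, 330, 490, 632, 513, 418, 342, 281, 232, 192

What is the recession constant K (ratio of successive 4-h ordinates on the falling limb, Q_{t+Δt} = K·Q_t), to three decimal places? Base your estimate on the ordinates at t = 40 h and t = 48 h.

Using the recession-limb readings at t = 40 h and t = 48 h: Q falls from 342 to 232 cfs over 2 intervals.
K = (Q₂/Q₁)^(1/2) = (232/342)^(1/2) = 0.824.

K ≈ 0.824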